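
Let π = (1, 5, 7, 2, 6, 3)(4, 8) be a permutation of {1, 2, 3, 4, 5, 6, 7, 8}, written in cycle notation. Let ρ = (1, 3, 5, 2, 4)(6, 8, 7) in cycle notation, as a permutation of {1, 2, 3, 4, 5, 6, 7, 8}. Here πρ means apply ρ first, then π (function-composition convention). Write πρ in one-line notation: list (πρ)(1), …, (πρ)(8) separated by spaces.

For each element, apply ρ then π: 1 → 3 → 1; 2 → 4 → 8; 3 → 5 → 7; 4 → 1 → 5; 5 → 2 → 6; 6 → 8 → 4; 7 → 6 → 3; 8 → 7 → 2.
Collecting the images, πρ = [1 8 7 5 6 4 3 2].

1 8 7 5 6 4 3 2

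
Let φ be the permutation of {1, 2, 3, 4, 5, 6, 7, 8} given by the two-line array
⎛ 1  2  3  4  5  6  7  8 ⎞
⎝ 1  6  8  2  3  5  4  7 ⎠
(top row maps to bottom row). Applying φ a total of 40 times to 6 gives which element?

4

Tracing 6 → 5 → … returns to 6 after 7 steps, so 6 lies in a 7-cycle (2 6 5 3 8 7 4).
Powers repeat with period 7 on this cycle, and 40 mod 7 = 5, so φ^40(6) = φ^5(6).
Advancing 5 steps from 6: 6 → 5 → 3 → 8 → 7 → 4.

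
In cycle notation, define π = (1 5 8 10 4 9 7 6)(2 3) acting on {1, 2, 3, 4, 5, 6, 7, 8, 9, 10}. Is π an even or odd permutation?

The cycle lengths are 8, 2.
A cycle of length ℓ contributes ℓ−1 transpositions, so π is a product of 7 + 1 = 8 transpositions — even.

even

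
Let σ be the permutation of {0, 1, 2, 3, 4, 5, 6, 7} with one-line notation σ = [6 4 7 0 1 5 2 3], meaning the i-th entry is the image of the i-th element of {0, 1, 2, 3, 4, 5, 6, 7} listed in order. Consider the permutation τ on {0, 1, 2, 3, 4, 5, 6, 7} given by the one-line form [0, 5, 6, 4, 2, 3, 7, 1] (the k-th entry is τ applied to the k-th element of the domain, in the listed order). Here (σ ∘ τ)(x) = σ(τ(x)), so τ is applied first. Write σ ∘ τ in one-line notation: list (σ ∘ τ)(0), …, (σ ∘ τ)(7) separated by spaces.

(σ ∘ τ)(x) = σ(τ(x)). Computing each image: σ(τ(0)) = σ(0) = 6, σ(τ(1)) = σ(5) = 5, σ(τ(2)) = σ(6) = 2, σ(τ(3)) = σ(4) = 1, σ(τ(4)) = σ(2) = 7, σ(τ(5)) = σ(3) = 0, σ(τ(6)) = σ(7) = 3, σ(τ(7)) = σ(1) = 4.
Hence σ ∘ τ = [6 5 2 1 7 0 3 4].

6 5 2 1 7 0 3 4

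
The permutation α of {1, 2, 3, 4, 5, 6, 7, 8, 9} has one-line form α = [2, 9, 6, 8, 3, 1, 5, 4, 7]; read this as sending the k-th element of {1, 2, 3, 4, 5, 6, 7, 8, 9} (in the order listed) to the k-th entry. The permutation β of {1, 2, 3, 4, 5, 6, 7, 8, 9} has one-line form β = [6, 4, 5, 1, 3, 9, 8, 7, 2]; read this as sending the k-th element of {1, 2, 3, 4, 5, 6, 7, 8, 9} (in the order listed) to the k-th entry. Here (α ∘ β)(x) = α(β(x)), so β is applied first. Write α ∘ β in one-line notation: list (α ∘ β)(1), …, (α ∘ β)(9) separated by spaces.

Chase each element through β then α: 1 → 6 → 1; 2 → 4 → 8; 3 → 5 → 3; 4 → 1 → 2; 5 → 3 → 6; 6 → 9 → 7; 7 → 8 → 4; 8 → 7 → 5; 9 → 2 → 9.
Collecting the images, α ∘ β = [1 8 3 2 6 7 4 5 9].

1 8 3 2 6 7 4 5 9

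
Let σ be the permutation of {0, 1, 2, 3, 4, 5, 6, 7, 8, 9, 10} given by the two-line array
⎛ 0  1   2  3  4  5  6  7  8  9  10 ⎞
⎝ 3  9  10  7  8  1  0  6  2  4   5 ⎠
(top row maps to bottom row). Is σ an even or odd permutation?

odd

In disjoint-cycle form the cycle lengths are 7, 4.
A cycle is odd iff its length is even; σ has 1 even-length cycle, so sgn(σ) = (−1)^1 and σ is odd.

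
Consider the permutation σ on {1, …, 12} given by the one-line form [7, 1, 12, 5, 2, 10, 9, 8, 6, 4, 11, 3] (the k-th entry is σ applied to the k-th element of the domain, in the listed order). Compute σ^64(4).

4

Tracing 4 → 5 → … returns to 4 after 8 steps, so 4 lies in an 8-cycle (1, 7, 9, 6, 10, 4, 5, 2).
Since the cycle has length 8, σ^64 acts on it the same as σ^0 (64 mod 8 = 0).
So σ^64(4) = 4.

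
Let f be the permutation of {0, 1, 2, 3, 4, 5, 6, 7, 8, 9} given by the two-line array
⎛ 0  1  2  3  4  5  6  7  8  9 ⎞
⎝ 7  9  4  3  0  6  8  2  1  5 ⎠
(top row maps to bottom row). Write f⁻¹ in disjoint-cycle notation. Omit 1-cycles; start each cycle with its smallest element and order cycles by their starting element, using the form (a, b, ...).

The cycle decomposition of f is (0, 7, 2, 4)(1, 9, 5, 6, 8).
The inverse reverses every cycle; in canonical form, f⁻¹ = (0, 4, 2, 7)(1, 8, 6, 5, 9).

(0, 4, 2, 7)(1, 8, 6, 5, 9)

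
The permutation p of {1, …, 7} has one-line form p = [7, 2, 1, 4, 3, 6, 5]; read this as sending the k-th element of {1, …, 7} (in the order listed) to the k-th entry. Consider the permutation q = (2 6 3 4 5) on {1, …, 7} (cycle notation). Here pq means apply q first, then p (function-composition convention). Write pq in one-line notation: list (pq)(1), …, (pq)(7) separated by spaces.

Chase each element through q then p: 1 → 1 → 7; 2 → 6 → 6; 3 → 4 → 4; 4 → 5 → 3; 5 → 2 → 2; 6 → 3 → 1; 7 → 7 → 5.
Collecting the images, pq = [7 6 4 3 2 1 5].

7 6 4 3 2 1 5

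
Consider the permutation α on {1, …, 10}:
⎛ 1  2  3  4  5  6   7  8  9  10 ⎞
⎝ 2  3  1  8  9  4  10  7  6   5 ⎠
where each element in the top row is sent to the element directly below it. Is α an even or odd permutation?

In disjoint-cycle form the cycle lengths are 7, 3.
A cycle of length ℓ contributes ℓ−1 transpositions, so α is a product of 6 + 2 = 8 transpositions — even.

even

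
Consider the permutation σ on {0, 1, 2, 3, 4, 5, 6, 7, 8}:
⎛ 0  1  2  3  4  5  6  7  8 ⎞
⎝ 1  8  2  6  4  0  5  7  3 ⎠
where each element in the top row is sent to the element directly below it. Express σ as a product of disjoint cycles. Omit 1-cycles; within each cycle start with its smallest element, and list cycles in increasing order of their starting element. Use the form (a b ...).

(0 1 8 3 6 5)

Iterating σ from 0 gives 0 → 1 → 8 → 3 → 6 → 5 → 0; that is the 6-cycle (0 1 8 3 6 5).
Continuing from each remaining unvisited element yields (0 1 8 3 6 5).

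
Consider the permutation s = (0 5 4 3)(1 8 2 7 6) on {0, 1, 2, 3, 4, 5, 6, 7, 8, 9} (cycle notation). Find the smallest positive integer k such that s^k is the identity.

The cycle type of s is (5, 4, 1).
Since disjoint cycles commute, ord(s) = lcm(5, 4) = 20.

20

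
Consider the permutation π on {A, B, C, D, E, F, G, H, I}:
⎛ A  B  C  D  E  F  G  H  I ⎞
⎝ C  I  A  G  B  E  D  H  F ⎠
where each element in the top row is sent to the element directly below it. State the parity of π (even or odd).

odd

In disjoint-cycle form the cycle lengths are 4, 2, 2, 1.
A cycle of length ℓ contributes ℓ−1 transpositions, so π is a product of 3 + 1 + 1 = 5 transpositions — odd.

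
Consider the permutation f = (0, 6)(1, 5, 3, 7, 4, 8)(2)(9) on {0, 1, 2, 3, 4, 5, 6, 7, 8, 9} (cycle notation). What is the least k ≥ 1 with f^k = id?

6

The disjoint cycles have lengths 6, 2, 1, 1.
The order is lcm(6, 2) = 6.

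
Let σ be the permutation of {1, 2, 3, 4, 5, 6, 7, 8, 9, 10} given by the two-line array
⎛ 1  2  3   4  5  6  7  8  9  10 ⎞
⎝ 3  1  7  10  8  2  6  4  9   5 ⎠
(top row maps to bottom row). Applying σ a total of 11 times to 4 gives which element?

Tracing 4 → 10 → … returns to 4 after 4 steps, so 4 lies in a 4-cycle (4, 10, 5, 8).
Since the cycle has length 4, σ^11 acts on it the same as σ^3 (11 mod 4 = 3).
Stepping 3 places around the cycle: 4 → 10 → 5 → 8.

8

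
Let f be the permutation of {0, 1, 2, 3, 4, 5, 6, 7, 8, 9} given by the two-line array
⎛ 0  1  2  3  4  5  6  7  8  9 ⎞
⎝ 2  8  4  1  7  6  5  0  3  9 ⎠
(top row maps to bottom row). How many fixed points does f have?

1

The fixed points (elements with f(x) = x) are {9}, so there is 1.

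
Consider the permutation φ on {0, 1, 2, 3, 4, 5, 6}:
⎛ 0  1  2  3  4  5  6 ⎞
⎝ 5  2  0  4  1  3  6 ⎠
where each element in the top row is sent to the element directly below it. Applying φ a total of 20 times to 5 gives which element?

4

Tracing 5 → 3 → … returns to 5 after 6 steps, so 5 lies in a 6-cycle (0 5 3 4 1 2).
Powers repeat with period 6 on this cycle, and 20 mod 6 = 2, so φ^20(5) = φ^2(5).
Advancing 2 steps from 5: 5 → 3 → 4.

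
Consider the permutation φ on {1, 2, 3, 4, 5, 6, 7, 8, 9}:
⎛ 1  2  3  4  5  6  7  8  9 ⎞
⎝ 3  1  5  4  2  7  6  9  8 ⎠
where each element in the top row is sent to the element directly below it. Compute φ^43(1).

2

Tracing 1 → 3 → … returns to 1 after 4 steps, so 1 lies in a 4-cycle (1 3 5 2).
Since the cycle has length 4, φ^43 acts on it the same as φ^3 (43 mod 4 = 3).
Advancing 3 steps from 1: 1 → 3 → 5 → 2.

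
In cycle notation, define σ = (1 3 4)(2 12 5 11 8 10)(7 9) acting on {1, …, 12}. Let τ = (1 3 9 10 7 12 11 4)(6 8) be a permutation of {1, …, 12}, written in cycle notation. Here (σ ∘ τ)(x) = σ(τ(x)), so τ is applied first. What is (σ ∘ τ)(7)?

First apply τ: τ(7) = 12, then σ(12) = 5. Thus (σ ∘ τ)(7) = 5.

5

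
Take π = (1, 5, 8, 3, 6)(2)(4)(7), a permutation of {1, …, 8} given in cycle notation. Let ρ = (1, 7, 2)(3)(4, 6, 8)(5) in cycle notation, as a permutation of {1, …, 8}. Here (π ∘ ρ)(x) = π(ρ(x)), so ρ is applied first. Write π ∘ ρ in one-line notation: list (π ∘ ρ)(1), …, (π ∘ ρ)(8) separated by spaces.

7 5 6 1 8 3 2 4

Chase each element through ρ then π: 1 → 7 → 7; 2 → 1 → 5; 3 → 3 → 6; 4 → 6 → 1; 5 → 5 → 8; 6 → 8 → 3; 7 → 2 → 2; 8 → 4 → 4.
Collecting the images, π ∘ ρ = [7 5 6 1 8 3 2 4].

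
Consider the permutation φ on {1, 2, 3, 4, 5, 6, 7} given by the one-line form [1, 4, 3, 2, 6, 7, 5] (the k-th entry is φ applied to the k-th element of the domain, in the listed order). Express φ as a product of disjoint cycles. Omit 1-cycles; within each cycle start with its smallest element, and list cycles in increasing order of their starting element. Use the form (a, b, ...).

From 2: 2 → 4 → 2, closing the cycle (2, 4).
Repeating from the next unused element and collecting all non-trivial cycles gives (2, 4)(5, 6, 7).

(2, 4)(5, 6, 7)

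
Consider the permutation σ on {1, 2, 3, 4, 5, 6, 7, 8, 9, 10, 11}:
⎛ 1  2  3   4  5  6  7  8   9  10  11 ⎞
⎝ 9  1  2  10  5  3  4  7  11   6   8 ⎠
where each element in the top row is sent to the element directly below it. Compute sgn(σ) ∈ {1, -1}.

In disjoint-cycle form the cycle lengths are 10, 1.
A cycle of length ℓ contributes ℓ−1 transpositions, so σ is a product of 9 transpositions — odd.

-1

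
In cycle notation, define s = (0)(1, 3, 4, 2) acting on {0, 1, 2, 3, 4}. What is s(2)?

2 appears in (1, 3, 4, 2); the next entry (wrapping around) is 1.

1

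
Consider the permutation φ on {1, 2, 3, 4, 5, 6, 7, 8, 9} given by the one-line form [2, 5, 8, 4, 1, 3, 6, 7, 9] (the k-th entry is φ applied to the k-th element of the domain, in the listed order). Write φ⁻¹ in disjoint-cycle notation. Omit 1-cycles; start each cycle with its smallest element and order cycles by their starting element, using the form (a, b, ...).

(1, 5, 2)(3, 6, 7, 8)

The cycle decomposition of φ is (1, 2, 5)(3, 8, 7, 6).
The inverse reverses every cycle; in canonical form, φ⁻¹ = (1, 5, 2)(3, 6, 7, 8).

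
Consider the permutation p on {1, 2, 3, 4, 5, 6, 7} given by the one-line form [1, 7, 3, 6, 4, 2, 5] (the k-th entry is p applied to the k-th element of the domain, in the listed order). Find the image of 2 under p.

7

2 is element number 2 of the domain, and entry number 2 of the one-line form is 7, so p(2) = 7.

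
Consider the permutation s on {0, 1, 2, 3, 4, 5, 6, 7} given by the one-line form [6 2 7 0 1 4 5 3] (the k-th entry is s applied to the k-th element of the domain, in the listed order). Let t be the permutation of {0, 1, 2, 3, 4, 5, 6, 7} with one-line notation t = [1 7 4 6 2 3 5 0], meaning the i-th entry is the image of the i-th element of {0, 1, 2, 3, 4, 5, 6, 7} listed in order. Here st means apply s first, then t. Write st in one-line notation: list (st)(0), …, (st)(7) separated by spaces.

5 4 0 1 7 2 3 6

(st)(x) = t(s(x)). Computing each image: t(s(0)) = t(6) = 5, t(s(1)) = t(2) = 4, t(s(2)) = t(7) = 0, t(s(3)) = t(0) = 1, t(s(4)) = t(1) = 7, t(s(5)) = t(4) = 2, t(s(6)) = t(5) = 3, t(s(7)) = t(3) = 6.
Hence st = [5 4 0 1 7 2 3 6].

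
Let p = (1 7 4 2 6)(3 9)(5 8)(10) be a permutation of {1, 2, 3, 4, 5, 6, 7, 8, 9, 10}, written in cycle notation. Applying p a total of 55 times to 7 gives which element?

7 lies in the 5-cycle (1 7 4 2 6).
Powers repeat with period 5 on this cycle, and 55 mod 5 = 0, so p^55(7) = p^0(7).
So p^55(7) = 7.

7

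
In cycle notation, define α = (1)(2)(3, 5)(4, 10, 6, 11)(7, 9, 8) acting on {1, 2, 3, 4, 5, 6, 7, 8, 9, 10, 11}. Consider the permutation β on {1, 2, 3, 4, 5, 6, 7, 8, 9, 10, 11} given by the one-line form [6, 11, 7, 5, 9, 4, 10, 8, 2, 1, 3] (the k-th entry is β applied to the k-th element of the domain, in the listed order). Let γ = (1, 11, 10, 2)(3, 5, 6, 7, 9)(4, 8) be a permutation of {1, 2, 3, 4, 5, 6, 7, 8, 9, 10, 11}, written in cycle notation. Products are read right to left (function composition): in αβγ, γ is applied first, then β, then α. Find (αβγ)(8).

(αβγ)(8) = α(β(γ(8))). γ(8) = 4, then β(4) = 5, then α(5) = 3, so the result is 3.

3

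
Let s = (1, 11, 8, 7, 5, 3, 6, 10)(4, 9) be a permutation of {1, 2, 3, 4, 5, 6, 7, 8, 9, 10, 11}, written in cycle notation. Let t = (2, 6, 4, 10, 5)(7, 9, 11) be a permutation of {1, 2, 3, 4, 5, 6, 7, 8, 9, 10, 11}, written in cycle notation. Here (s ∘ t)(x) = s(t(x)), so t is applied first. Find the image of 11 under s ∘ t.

5

t(11) = 7, then s(7) = 5; composing gives (s ∘ t)(11) = 5.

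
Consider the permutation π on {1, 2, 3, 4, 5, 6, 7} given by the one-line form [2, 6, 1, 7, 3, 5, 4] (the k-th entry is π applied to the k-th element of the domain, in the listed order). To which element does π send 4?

4 is element number 4 of the domain, and entry number 4 of the one-line form is 7, so π(4) = 7.

7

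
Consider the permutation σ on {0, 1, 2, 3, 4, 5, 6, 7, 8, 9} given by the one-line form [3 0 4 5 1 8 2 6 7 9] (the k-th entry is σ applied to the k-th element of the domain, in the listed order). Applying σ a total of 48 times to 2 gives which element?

0

Tracing 2 → 4 → … returns to 2 after 9 steps, so 2 lies in a 9-cycle (0, 3, 5, 8, 7, 6, 2, 4, 1).
Since the cycle has length 9, σ^48 acts on it the same as σ^3 (48 mod 9 = 3).
Stepping 3 places around the cycle: 2 → 4 → 1 → 0.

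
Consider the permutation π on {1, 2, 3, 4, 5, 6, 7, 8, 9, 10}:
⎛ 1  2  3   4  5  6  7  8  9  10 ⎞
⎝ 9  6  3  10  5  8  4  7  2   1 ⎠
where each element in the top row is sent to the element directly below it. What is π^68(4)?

Tracing 4 → 10 → … returns to 4 after 8 steps, so 4 lies in an 8-cycle (1, 9, 2, 6, 8, 7, 4, 10).
On an 8-cycle, π^8 is the identity, so π^68 = π^4 there (68 ≡ 4 mod 8).
Stepping 4 places around the cycle: 4 → 10 → 1 → 9 → 2.

2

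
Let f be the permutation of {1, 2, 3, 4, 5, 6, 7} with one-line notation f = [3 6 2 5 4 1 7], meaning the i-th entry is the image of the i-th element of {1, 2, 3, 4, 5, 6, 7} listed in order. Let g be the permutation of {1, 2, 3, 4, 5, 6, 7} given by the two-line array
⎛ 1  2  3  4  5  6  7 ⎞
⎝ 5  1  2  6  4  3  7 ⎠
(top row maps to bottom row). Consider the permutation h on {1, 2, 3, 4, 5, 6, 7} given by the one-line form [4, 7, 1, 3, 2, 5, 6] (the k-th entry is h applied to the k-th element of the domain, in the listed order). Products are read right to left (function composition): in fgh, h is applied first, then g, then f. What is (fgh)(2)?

Apply the permutations in order: h(2) = 7, then g(7) = 7, then f(7) = 7. So (fgh)(2) = 7.

7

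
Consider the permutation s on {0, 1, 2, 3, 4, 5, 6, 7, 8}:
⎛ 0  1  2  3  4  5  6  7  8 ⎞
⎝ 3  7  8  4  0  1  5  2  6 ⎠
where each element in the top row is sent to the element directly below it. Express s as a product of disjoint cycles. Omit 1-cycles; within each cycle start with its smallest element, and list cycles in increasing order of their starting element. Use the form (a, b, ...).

Start at 0 and follow images: 0 → 3 → 4 → 0, giving the cycle (0, 3, 4).
Continuing from each remaining unvisited element yields (0, 3, 4)(1, 7, 2, 8, 6, 5).

(0, 3, 4)(1, 7, 2, 8, 6, 5)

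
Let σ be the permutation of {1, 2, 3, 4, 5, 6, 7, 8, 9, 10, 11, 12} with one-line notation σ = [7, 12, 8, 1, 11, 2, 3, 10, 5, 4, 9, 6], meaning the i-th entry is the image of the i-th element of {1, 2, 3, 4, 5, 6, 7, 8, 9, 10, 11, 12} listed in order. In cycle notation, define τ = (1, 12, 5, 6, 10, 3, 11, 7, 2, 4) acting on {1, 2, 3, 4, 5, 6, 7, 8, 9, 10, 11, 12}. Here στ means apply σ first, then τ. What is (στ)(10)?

First apply σ: σ(10) = 4, then τ(4) = 1. Thus (στ)(10) = 1.

1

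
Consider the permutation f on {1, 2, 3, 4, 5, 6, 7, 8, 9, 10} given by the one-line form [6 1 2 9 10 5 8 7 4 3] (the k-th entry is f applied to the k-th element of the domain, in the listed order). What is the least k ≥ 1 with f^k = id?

6

The disjoint-cycle form of f has cycle lengths 6, 2, 2.
Since disjoint cycles commute, ord(f) = lcm(6, 2, 2) = 6.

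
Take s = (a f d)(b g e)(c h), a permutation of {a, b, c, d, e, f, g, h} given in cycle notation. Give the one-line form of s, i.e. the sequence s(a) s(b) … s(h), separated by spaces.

Image by image: a↦f, b↦g, c↦h, d↦a, e↦b, f↦d, g↦e, h↦c.
So the one-line form is f g h a b d e c.

f g h a b d e c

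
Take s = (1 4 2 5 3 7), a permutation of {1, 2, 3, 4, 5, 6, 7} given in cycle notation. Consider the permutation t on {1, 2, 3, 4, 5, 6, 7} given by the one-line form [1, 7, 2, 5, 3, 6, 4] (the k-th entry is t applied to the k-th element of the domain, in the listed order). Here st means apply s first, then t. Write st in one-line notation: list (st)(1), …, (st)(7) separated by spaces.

5 3 4 7 2 6 1

(st)(x) = t(s(x)). Computing each image: t(s(1)) = t(4) = 5, t(s(2)) = t(5) = 3, t(s(3)) = t(7) = 4, t(s(4)) = t(2) = 7, t(s(5)) = t(3) = 2, t(s(6)) = t(6) = 6, t(s(7)) = t(1) = 1.
Hence st = [5 3 4 7 2 6 1].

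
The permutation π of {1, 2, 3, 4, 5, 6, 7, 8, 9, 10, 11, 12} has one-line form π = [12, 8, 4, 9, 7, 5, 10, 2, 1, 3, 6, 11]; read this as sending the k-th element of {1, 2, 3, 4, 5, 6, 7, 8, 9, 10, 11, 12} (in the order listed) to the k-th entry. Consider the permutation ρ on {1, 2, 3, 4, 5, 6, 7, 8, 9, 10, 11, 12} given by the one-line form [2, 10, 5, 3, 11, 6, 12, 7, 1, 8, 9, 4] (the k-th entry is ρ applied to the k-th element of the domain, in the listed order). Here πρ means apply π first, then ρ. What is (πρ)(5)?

12

π(5) = 7, then ρ(7) = 12; composing gives (πρ)(5) = 12.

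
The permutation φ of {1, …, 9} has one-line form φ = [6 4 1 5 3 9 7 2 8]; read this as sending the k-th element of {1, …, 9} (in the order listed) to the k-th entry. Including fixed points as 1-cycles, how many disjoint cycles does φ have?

The cycle decomposition is (1, 6, 9, 8, 2, 4, 5, 3)(7), which has 2 cycles (counting 1-cycles).

2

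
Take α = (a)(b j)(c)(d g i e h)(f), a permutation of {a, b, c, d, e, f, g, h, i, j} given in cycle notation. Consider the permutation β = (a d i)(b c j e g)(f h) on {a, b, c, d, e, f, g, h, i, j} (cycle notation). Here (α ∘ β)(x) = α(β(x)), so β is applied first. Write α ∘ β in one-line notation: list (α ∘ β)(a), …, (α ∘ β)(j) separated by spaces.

g c b e i d j f a h

(α ∘ β)(x) = α(β(x)). Computing each image: α(β(a)) = α(d) = g, α(β(b)) = α(c) = c, α(β(c)) = α(j) = b, α(β(d)) = α(i) = e, α(β(e)) = α(g) = i, α(β(f)) = α(h) = d, α(β(g)) = α(b) = j, α(β(h)) = α(f) = f, α(β(i)) = α(a) = a, α(β(j)) = α(e) = h.
Hence α ∘ β = [g c b e i d j f a h].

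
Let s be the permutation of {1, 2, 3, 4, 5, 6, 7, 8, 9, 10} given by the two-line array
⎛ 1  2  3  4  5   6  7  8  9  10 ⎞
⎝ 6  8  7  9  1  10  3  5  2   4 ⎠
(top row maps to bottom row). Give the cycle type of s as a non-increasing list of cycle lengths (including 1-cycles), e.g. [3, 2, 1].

[8, 2]

The disjoint cycles are (1, 6, 10, 4, 9, 2, 8, 5)(3, 7), with lengths 8, 2 in non-increasing order.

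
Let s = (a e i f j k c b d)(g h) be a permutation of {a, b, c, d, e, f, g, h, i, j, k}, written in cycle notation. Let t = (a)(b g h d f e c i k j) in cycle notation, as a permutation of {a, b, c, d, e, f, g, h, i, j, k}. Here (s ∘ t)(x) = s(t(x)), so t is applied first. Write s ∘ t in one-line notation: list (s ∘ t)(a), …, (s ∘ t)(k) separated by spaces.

e h f j b i g a c d k

(s ∘ t)(x) = s(t(x)). Computing each image: s(t(a)) = s(a) = e, s(t(b)) = s(g) = h, s(t(c)) = s(i) = f, s(t(d)) = s(f) = j, s(t(e)) = s(c) = b, s(t(f)) = s(e) = i, s(t(g)) = s(h) = g, s(t(h)) = s(d) = a, s(t(i)) = s(k) = c, s(t(j)) = s(b) = d, s(t(k)) = s(j) = k.
Hence s ∘ t = [e h f j b i g a c d k].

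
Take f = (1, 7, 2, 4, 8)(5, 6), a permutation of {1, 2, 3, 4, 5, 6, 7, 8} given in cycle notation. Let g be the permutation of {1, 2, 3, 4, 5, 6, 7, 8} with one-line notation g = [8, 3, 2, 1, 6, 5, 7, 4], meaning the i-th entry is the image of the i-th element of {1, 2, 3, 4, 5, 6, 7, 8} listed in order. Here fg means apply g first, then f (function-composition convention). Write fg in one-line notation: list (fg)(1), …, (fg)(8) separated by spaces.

(fg)(x) = f(g(x)). Computing each image: f(g(1)) = f(8) = 1, f(g(2)) = f(3) = 3, f(g(3)) = f(2) = 4, f(g(4)) = f(1) = 7, f(g(5)) = f(6) = 5, f(g(6)) = f(5) = 6, f(g(7)) = f(7) = 2, f(g(8)) = f(4) = 8.
Hence fg = [1 3 4 7 5 6 2 8].

1 3 4 7 5 6 2 8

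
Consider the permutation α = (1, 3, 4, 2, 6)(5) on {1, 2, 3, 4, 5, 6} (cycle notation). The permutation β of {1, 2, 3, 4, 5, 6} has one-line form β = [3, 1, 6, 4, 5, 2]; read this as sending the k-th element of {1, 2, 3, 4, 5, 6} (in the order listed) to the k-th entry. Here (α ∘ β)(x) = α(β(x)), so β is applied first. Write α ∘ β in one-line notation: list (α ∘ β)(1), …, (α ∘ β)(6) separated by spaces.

(α ∘ β)(x) = α(β(x)). Computing each image: α(β(1)) = α(3) = 4, α(β(2)) = α(1) = 3, α(β(3)) = α(6) = 1, α(β(4)) = α(4) = 2, α(β(5)) = α(5) = 5, α(β(6)) = α(2) = 6.
Hence α ∘ β = [4 3 1 2 5 6].

4 3 1 2 5 6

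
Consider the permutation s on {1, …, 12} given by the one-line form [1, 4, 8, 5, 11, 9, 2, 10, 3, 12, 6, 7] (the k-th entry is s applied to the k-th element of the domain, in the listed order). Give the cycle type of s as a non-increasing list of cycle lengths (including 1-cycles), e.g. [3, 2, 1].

The disjoint cycles are (1)(2 4 5 11 6 9 3 8 10 12 7), with lengths 11, 1 in non-increasing order.

[11, 1]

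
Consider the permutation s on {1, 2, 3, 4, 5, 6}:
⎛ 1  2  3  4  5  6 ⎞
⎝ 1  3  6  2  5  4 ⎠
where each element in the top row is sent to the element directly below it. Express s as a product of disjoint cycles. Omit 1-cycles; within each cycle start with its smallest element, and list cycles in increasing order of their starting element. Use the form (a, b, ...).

Start at 2 and follow images: 2 → 3 → 6 → 4 → 2, giving the cycle (2, 3, 6, 4).
Continuing from each remaining unvisited element yields (2, 3, 6, 4).

(2, 3, 6, 4)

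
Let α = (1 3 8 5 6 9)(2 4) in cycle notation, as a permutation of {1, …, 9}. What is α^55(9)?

1

9 lies in the 6-cycle (1 3 8 5 6 9).
On a 6-cycle, α^6 is the identity, so α^55 = α^1 there (55 ≡ 1 mod 6).
Advancing 1 step from 9: 9 → 1.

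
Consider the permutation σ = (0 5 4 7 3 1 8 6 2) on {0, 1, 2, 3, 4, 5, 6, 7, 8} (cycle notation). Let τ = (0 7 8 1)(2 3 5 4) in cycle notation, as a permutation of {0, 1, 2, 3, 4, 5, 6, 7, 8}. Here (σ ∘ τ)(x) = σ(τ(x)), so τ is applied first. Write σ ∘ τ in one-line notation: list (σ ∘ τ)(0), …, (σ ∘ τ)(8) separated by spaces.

(σ ∘ τ)(x) = σ(τ(x)). Computing each image: σ(τ(0)) = σ(7) = 3, σ(τ(1)) = σ(0) = 5, σ(τ(2)) = σ(3) = 1, σ(τ(3)) = σ(5) = 4, σ(τ(4)) = σ(2) = 0, σ(τ(5)) = σ(4) = 7, σ(τ(6)) = σ(6) = 2, σ(τ(7)) = σ(8) = 6, σ(τ(8)) = σ(1) = 8.
Hence σ ∘ τ = [3 5 1 4 0 7 2 6 8].

3 5 1 4 0 7 2 6 8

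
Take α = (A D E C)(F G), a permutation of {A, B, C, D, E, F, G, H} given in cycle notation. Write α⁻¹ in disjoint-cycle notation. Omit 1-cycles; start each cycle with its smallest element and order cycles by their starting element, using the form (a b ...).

(A C E D)(F G)

The inverse reverses each cycle.
Reversing each cycle of α and rotating so the smallest element leads gives (A C E D)(F G).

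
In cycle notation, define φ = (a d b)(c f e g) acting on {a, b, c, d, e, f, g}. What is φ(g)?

c

In the cycle (c f e g), g is followed by c, so φ(g) = c.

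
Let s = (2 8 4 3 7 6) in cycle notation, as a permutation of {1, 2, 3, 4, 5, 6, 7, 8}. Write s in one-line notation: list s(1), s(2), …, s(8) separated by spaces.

1 8 7 3 5 2 6 4

Reading each image from the cycles: 1↦1, 2↦8, 3↦7, 4↦3, 5↦5, 6↦2, 7↦6, 8↦4.
Listing these in domain order gives 1 8 7 3 5 2 6 4.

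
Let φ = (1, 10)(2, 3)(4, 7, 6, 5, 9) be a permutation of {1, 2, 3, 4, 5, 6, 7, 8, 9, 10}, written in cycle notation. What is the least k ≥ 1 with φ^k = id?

The disjoint cycles have lengths 5, 2, 2, 1.
Since disjoint cycles commute, ord(φ) = lcm(5, 2, 2) = 10.

10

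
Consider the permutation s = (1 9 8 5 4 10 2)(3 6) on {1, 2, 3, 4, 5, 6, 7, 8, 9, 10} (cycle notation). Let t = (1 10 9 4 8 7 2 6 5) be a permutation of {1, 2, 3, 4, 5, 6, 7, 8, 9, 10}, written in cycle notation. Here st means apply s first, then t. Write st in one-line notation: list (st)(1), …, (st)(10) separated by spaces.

Chase each element through s then t: 1 → 9 → 4; 2 → 1 → 10; 3 → 6 → 5; 4 → 10 → 9; 5 → 4 → 8; 6 → 3 → 3; 7 → 7 → 2; 8 → 5 → 1; 9 → 8 → 7; 10 → 2 → 6.
Collecting the images, st = [4 10 5 9 8 3 2 1 7 6].

4 10 5 9 8 3 2 1 7 6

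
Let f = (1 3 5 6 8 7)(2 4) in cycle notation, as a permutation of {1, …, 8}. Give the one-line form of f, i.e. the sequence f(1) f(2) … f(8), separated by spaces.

Reading each image from the cycles: 1↦3, 2↦4, 3↦5, 4↦2, 5↦6, 6↦8, 7↦1, 8↦7.
So the one-line form is 3 4 5 2 6 8 1 7.

3 4 5 2 6 8 1 7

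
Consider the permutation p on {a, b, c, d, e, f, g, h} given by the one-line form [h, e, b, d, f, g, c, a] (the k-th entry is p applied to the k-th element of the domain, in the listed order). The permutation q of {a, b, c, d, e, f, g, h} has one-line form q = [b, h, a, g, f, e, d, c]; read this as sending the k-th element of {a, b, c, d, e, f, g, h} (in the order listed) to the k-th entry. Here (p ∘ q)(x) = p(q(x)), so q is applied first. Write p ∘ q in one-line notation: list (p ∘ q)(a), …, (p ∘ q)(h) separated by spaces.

e a h c g f d b

Chase each element through q then p: a → b → e; b → h → a; c → a → h; d → g → c; e → f → g; f → e → f; g → d → d; h → c → b.
So p ∘ q in one-line form is e a h c g f d b.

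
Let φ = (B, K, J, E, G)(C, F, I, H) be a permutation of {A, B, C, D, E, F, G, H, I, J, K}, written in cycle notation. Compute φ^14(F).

H

F lies in the 4-cycle (C, F, I, H).
Since the cycle has length 4, φ^14 acts on it the same as φ^2 (14 mod 4 = 2).
Stepping 2 places around the cycle: F → I → H.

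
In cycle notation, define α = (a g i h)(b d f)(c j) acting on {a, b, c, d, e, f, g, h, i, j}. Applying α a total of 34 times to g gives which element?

h

g lies in the 4-cycle (a g i h).
On a 4-cycle, α^4 is the identity, so α^34 = α^2 there (34 ≡ 2 mod 4).
Advancing 2 steps from g: g → i → h.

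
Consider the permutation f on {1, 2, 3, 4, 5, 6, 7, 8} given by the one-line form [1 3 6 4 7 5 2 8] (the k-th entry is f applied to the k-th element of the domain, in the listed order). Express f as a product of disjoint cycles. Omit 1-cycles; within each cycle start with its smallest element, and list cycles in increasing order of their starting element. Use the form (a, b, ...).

(2, 3, 6, 5, 7)

Iterating f from 2 gives 2 → 3 → 6 → 5 → 7 → 2; that is the 5-cycle (2, 3, 6, 5, 7).
Repeating from the next unused element and collecting all non-trivial cycles gives (2, 3, 6, 5, 7).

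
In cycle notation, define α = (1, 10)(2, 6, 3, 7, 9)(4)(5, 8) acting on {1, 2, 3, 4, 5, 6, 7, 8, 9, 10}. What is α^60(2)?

2 lies in the 5-cycle (2, 6, 3, 7, 9).
Since the cycle has length 5, α^60 acts on it the same as α^0 (60 mod 5 = 0).
So α^60(2) = 2.

2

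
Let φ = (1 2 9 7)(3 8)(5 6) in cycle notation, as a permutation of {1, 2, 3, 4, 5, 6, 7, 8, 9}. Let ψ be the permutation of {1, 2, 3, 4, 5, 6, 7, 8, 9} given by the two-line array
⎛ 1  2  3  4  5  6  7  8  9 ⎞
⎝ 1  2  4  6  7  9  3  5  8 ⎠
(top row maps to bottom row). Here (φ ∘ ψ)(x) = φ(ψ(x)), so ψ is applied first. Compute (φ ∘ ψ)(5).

(φ ∘ ψ)(5) = φ(ψ(5)). ψ(5) = 7, then φ(7) = 1. So (φ ∘ ψ)(5) = 1.

1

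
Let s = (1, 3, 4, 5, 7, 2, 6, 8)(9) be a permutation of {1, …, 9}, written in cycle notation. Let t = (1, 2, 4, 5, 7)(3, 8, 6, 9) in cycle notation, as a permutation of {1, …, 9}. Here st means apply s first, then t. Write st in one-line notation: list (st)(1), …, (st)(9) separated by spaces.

Chase each element through s then t: 1 → 3 → 8; 2 → 6 → 9; 3 → 4 → 5; 4 → 5 → 7; 5 → 7 → 1; 6 → 8 → 6; 7 → 2 → 4; 8 → 1 → 2; 9 → 9 → 3.
Collecting the images, st = [8 9 5 7 1 6 4 2 3].

8 9 5 7 1 6 4 2 3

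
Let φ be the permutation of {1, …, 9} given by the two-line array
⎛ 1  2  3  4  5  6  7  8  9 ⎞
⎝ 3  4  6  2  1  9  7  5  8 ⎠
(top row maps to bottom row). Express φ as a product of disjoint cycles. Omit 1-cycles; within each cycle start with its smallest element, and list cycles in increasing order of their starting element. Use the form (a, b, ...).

(1, 3, 6, 9, 8, 5)(2, 4)

From 1: 1 → 3 → 6 → 9 → 8 → 5 → 1, closing the cycle (1, 3, 6, 9, 8, 5).
Continuing from each remaining unvisited element yields (1, 3, 6, 9, 8, 5)(2, 4).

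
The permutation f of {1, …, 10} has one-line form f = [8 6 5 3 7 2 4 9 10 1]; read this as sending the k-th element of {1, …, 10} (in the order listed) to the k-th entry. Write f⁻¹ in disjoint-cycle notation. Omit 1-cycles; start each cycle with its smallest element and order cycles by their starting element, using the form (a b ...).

(1 10 9 8)(2 6)(3 4 7 5)

The cycle decomposition of f is (1 8 9 10)(2 6)(3 5 7 4).
The inverse reverses every cycle; in canonical form, f⁻¹ = (1 10 9 8)(2 6)(3 4 7 5).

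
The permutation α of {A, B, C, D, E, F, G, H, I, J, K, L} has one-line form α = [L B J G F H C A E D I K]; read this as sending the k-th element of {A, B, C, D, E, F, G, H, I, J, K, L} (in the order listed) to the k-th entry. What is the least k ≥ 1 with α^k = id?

28

Decomposing into disjoint cycles gives cycle lengths 7, 4, 1.
Since disjoint cycles commute, ord(α) = lcm(7, 4) = 28.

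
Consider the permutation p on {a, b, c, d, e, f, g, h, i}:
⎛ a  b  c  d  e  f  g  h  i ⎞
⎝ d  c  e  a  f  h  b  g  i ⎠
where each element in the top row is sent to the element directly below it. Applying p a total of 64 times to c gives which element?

g

Tracing c → e → … returns to c after 6 steps, so c lies in a 6-cycle (b, c, e, f, h, g).
Since the cycle has length 6, p^64 acts on it the same as p^4 (64 mod 6 = 4).
Stepping 4 places around the cycle: c → e → f → h → g.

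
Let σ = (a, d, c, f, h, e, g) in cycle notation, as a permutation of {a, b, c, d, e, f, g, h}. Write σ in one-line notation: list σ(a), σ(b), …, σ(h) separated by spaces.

Reading each image from the cycles: a↦d, b↦b, c↦f, d↦c, e↦g, f↦h, g↦a, h↦e.
Listing these in domain order gives d b f c g h a e.

d b f c g h a e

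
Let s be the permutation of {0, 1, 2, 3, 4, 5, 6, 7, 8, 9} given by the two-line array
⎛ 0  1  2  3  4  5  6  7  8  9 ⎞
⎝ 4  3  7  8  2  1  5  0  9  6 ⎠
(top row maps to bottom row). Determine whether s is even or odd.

even

In disjoint-cycle form the cycle lengths are 6, 4.
A cycle of length ℓ contributes ℓ−1 transpositions, so s is a product of 5 + 3 = 8 transpositions — even.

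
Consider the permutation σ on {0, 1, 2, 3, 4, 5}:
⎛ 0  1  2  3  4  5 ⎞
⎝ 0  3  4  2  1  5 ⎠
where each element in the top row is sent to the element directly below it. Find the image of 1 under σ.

3

The entry below 1 in the array is 3, so σ(1) = 3.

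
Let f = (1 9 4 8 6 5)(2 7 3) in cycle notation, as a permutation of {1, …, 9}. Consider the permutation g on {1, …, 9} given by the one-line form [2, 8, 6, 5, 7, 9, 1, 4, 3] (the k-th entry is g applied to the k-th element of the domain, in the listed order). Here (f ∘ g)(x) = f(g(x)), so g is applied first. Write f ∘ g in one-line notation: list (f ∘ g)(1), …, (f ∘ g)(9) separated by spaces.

Chase each element through g then f: 1 → 2 → 7; 2 → 8 → 6; 3 → 6 → 5; 4 → 5 → 1; 5 → 7 → 3; 6 → 9 → 4; 7 → 1 → 9; 8 → 4 → 8; 9 → 3 → 2.
So f ∘ g in one-line form is 7 6 5 1 3 4 9 8 2.

7 6 5 1 3 4 9 8 2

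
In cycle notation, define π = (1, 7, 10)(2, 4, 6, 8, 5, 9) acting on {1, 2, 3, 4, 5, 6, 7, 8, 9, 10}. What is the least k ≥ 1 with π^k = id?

The cycle type of π is (6, 3, 1).
Since disjoint cycles commute, ord(π) = lcm(6, 3) = 6.

6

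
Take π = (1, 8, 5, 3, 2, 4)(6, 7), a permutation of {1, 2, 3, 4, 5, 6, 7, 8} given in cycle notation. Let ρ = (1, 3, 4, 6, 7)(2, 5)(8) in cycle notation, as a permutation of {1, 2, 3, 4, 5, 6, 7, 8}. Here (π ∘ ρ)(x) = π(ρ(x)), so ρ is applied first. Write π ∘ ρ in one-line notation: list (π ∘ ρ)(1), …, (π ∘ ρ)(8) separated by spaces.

2 3 1 7 4 6 8 5

Chase each element through ρ then π: 1 → 3 → 2; 2 → 5 → 3; 3 → 4 → 1; 4 → 6 → 7; 5 → 2 → 4; 6 → 7 → 6; 7 → 1 → 8; 8 → 8 → 5.
So π ∘ ρ in one-line form is 2 3 1 7 4 6 8 5.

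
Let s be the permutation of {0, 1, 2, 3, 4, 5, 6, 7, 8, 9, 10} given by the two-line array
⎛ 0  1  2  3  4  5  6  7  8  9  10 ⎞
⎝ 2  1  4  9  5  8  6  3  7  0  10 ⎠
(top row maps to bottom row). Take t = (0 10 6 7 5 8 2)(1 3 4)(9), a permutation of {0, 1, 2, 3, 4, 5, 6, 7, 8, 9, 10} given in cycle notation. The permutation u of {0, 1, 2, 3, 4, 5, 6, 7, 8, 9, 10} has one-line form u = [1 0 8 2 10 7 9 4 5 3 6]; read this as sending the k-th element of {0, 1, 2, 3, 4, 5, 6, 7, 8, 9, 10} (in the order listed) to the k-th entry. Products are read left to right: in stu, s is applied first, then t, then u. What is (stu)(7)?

(stu)(7) = u(t(s(7))). s(7) = 3, then t(3) = 4, then u(4) = 10, so the result is 10.

10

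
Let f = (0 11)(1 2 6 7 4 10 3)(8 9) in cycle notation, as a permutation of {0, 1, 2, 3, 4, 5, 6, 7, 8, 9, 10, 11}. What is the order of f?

The disjoint cycles have lengths 7, 2, 2, 1.
The order is lcm(7, 2, 2) = 14.

14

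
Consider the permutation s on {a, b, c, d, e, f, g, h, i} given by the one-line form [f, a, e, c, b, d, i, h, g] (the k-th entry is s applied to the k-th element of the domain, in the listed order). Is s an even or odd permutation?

In disjoint-cycle form the cycle lengths are 6, 2, 1.
A cycle is odd iff its length is even; s has 2 even-length cycles, so sgn(s) = (−1)^2 and s is even.

even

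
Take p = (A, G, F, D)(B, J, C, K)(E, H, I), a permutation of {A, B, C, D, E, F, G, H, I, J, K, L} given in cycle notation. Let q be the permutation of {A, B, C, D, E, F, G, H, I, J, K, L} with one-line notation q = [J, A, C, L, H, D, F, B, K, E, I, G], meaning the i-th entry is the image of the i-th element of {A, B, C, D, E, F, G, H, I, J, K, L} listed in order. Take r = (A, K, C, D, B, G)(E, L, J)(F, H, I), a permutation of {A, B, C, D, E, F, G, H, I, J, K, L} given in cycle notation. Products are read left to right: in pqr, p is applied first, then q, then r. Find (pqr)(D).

Apply the permutations in order: p(D) = A, then q(A) = J, then r(J) = E. So (pqr)(D) = E.

E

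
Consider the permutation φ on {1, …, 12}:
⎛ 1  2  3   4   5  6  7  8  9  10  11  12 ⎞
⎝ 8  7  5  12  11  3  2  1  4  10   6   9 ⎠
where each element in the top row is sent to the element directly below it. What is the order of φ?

12

Writing φ as disjoint cycles, the cycle lengths are 4, 3, 2, 2, 1.
The order is lcm(4, 3, 2, 2) = 12.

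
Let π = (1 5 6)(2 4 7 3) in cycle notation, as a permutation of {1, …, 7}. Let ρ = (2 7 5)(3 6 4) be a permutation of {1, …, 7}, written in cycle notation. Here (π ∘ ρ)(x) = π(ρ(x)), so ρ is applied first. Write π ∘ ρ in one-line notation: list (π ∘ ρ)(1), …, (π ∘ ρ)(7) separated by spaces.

5 3 1 2 4 7 6

Chase each element through ρ then π: 1 → 1 → 5; 2 → 7 → 3; 3 → 6 → 1; 4 → 3 → 2; 5 → 2 → 4; 6 → 4 → 7; 7 → 5 → 6.
So π ∘ ρ in one-line form is 5 3 1 2 4 7 6.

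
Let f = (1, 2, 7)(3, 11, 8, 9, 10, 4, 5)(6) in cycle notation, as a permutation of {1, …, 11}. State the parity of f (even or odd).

even

The cycle lengths are 7, 3, 1.
A cycle is odd iff its length is even; f has 0 even-length cycles, so sgn(f) = (−1)^0 and f is even.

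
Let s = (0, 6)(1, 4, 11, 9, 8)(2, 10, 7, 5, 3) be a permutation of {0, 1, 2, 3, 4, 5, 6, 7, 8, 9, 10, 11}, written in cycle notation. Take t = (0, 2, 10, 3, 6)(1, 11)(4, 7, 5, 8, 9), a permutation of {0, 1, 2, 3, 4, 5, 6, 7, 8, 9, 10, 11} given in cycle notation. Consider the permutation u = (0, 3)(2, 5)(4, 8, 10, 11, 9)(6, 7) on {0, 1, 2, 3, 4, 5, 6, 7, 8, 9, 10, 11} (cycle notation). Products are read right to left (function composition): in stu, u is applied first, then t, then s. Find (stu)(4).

8

Chase 4: u(4) = 8; t(8) = 9; s(9) = 8. Hence (stu)(4) = 8.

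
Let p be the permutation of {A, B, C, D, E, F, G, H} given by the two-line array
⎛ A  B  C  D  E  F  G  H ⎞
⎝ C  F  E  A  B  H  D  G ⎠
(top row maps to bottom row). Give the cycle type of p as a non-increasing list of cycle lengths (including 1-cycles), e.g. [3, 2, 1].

[8]

The disjoint cycles are (A C E B F H G D), with lengths 8 in non-increasing order.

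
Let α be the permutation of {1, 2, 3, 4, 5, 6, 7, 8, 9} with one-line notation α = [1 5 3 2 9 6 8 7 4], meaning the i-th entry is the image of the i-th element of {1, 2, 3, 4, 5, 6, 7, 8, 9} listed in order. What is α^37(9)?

Tracing 9 → 4 → … returns to 9 after 4 steps, so 9 lies in a 4-cycle (2, 5, 9, 4).
Since the cycle has length 4, α^37 acts on it the same as α^1 (37 mod 4 = 1).
Advancing 1 step from 9: 9 → 4.

4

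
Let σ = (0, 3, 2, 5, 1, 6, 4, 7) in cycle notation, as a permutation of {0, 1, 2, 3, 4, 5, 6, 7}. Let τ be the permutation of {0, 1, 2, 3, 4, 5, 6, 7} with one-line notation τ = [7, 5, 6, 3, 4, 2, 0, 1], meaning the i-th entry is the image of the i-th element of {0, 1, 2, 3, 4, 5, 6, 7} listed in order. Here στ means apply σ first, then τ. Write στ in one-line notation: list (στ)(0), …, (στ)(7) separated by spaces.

Chase each element through σ then τ: 0 → 3 → 3; 1 → 6 → 0; 2 → 5 → 2; 3 → 2 → 6; 4 → 7 → 1; 5 → 1 → 5; 6 → 4 → 4; 7 → 0 → 7.
So στ in one-line form is 3 0 2 6 1 5 4 7.

3 0 2 6 1 5 4 7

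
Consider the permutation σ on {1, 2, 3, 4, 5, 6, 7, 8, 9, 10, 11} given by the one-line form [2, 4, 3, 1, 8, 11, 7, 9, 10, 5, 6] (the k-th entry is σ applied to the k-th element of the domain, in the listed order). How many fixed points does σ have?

The fixed points (elements with σ(x) = x) are {3, 7}, so there are 2.

2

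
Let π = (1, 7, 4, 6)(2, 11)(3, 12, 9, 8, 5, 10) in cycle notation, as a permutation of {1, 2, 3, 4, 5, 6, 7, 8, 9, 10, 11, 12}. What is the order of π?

The disjoint cycles have lengths 6, 4, 2.
The order is lcm(6, 4, 2) = 12.

12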